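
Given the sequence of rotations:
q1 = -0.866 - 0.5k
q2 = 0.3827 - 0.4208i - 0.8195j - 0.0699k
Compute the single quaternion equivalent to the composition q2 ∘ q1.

q2 · q1 = -0.3664 + 0.7742i + 0.4993j - 0.1308k
-0.3664 + 0.7742i + 0.4993j - 0.1308k


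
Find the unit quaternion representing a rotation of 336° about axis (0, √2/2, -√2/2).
-0.9781 + 0.147j - 0.147k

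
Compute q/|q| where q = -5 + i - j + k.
-0.9449 + 0.189i - 0.189j + 0.189k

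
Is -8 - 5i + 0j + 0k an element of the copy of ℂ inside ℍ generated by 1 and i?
Yes. The quaternion -8 - 5i has j- and k-coefficients y = z = 0, so it lies in the complex subalgebra spanned by 1 and i.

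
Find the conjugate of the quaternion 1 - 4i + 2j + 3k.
1 + 4i - 2j - 3k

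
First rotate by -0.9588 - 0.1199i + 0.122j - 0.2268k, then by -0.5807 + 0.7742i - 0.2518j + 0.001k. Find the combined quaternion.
0.6805 - 0.6157i + 0.346j + 0.195k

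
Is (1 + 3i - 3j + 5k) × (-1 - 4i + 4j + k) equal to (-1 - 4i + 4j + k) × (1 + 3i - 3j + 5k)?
No: pq = 18 - 30i - 16j - 4k ≠ 18 + 16i + 30j - 4k = qp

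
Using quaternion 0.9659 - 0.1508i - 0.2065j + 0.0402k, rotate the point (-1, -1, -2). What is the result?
(-0.074, -1.641, -1.817)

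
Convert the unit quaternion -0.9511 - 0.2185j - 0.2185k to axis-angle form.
axis = (0, -√2/2, -√2/2), θ = 324°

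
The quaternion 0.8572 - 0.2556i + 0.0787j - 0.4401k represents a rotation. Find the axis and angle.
axis = (-0.4963, 0.1528, -0.8546), θ = 62°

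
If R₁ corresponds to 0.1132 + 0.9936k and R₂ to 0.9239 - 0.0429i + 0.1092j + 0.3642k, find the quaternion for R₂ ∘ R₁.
-0.2573 + 0.1036i + 0.055j + 0.9592k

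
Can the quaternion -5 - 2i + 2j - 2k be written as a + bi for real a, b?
No. The quaternion -5 - 2i + 2j - 2k has j-coefficient y = 2 and k-coefficient z = -2, not both zero, so it does not lie in the complex subalgebra spanned by 1 and i.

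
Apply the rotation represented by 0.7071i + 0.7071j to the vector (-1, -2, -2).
(-2, -1, 2)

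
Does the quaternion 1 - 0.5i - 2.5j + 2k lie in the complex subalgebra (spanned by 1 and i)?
No. The quaternion 1 - 0.5i - 2.5j + 2k has j-coefficient y = -2.5 and k-coefficient z = 2, not both zero, so it does not lie in the complex subalgebra spanned by 1 and i.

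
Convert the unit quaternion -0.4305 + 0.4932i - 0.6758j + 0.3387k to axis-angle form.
axis = (0.5464, -0.7487, 0.3753), θ = 231°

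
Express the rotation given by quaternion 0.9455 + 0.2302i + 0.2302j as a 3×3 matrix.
[[0.894, 0.106, 0.4353], [0.106, 0.894, -0.4353], [-0.4353, 0.4353, 0.788]]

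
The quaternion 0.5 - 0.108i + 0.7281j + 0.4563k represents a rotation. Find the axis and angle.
axis = (-0.1247, 0.8407, 0.5269), θ = 2π/3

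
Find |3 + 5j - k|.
√35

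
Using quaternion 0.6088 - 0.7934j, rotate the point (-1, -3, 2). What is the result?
(-1.673, -3, -1.484)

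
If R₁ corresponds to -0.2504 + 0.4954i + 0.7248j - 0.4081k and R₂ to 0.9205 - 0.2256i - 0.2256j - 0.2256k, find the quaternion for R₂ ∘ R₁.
-0.0473 + 0.7681i + 0.5198j - 0.3709k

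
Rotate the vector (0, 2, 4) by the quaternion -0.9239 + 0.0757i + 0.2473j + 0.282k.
(-0.54, 2.776, 3.464)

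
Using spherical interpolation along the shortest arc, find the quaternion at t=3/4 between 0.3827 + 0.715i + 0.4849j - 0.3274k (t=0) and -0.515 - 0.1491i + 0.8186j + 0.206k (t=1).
-0.3278 + 0.1328i + 0.9331j + 0.0654k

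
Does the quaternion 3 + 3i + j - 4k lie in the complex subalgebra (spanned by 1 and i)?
No. The quaternion 3 + 3i + j - 4k has j-coefficient y = 1 and k-coefficient z = -4, not both zero, so it does not lie in the complex subalgebra spanned by 1 and i.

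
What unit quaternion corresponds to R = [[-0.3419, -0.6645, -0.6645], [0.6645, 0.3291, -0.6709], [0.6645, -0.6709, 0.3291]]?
0.5737 - 0.5792j + 0.5792k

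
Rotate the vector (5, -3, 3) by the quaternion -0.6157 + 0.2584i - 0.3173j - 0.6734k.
(2.566, 5.684, -2.026)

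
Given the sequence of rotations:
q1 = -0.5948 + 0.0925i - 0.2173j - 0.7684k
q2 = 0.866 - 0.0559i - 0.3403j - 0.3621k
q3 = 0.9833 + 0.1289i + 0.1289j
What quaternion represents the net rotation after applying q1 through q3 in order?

q2 · q1 = -0.8621 + 0.2962i - 0.0622j - 0.4064k
q3 · q2 · q1 = -0.8779 + 0.1277i - 0.1199j - 0.4458k
-0.8779 + 0.1277i - 0.1199j - 0.4458k


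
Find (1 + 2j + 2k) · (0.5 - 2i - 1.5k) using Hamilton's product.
3.5 - 5i - 3j + 3.5k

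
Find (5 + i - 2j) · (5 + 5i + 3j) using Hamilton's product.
26 + 30i + 5j + 13k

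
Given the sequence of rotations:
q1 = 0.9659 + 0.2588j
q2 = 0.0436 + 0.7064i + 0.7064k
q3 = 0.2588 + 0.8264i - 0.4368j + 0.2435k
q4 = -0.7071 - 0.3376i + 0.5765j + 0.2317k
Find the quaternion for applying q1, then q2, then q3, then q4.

q2 · q1 = 0.0421 + 0.4995i + 0.0113j + 0.8651k
q3 · q2 · q1 = -0.6076 - 0.2166i - 0.6088j + 0.4617k
q4 · q3 · q2 · q1 = 0.6005 + 0.7655i + 0.1859j - 0.1368k
0.6005 + 0.7655i + 0.1859j - 0.1368k


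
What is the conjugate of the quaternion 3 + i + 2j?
3 - i - 2j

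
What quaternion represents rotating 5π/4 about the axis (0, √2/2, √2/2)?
-0.3827 + 0.6533j + 0.6533k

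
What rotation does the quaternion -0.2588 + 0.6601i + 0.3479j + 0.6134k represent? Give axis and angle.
axis = (0.6834, 0.3602, 0.635), θ = 7π/6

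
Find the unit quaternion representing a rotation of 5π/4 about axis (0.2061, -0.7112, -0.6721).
-0.3827 + 0.1904i - 0.6571j - 0.6209k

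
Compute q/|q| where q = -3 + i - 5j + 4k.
-0.4201 + 0.14i - 0.7001j + 0.5601k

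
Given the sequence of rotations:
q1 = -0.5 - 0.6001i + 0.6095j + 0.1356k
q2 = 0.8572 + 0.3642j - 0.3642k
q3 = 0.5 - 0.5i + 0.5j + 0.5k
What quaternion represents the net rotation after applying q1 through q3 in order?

q2 · q1 = -0.6012 - 0.243i + 0.5589j + 0.5169k
q3 · q2 · q1 = -0.96 + 0.1581i + 0.1158j - 0.2001k
-0.96 + 0.1581i + 0.1158j - 0.2001k


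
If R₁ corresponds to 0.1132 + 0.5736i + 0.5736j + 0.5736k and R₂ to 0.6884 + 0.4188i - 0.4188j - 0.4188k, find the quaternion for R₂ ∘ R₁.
0.3182 + 0.4423i - 0.133j + 0.8279k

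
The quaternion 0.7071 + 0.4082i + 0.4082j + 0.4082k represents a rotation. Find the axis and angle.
axis = (√3/3, √3/3, √3/3), θ = π/2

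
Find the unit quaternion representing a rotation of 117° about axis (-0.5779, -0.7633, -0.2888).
0.5225 - 0.4927i - 0.6508j - 0.2462k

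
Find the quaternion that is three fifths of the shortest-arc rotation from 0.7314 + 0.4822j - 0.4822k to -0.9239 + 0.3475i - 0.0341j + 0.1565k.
0.8979 - 0.2198i + 0.2282j - 0.3057k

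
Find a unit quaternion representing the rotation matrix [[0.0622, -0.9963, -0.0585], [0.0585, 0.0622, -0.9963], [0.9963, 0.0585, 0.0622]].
0.5447 + 0.4842i - 0.4842j + 0.4842k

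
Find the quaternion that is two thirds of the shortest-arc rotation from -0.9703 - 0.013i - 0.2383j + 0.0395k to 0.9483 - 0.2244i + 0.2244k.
-0.9758 + 0.1478i - 0.0817j - 0.1387k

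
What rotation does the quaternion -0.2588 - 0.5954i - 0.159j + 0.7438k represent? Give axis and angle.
axis = (-0.6164, -0.1646, 0.77), θ = 7π/6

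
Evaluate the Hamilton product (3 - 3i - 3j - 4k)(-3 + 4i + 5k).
23 + 6i + 8j + 39k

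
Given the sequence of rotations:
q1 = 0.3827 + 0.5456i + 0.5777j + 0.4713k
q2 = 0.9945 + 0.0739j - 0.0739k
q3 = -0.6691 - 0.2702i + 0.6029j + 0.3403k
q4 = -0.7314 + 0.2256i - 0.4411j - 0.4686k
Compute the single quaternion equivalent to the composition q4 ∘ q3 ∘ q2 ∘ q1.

q2 · q1 = 0.3727 + 0.6201i + 0.5625j + 0.4001k
q3 · q2 · q1 = -0.5571 - 0.4658i + 0.1675j - 0.6667k
q4 · q3 · q2 · q1 = 0.274 + 0.5876i + 0.4919j + 0.581k
0.274 + 0.5876i + 0.4919j + 0.581k


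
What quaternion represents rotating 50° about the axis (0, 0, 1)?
0.9063 + 0.4226k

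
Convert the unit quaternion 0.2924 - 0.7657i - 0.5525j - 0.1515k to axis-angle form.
axis = (-0.8007, -0.5777, -0.1584), θ = 146°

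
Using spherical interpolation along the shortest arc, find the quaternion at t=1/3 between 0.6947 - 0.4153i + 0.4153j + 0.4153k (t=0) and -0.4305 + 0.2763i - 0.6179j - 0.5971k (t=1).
0.6174 - 0.3756i + 0.4923j + 0.4852k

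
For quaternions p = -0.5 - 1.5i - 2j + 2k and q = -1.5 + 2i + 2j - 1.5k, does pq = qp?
No: pq = 10.75 + 0.25i + 3.75j - 1.25k ≠ 10.75 + 2.25i + 0.25j - 3.25k = qp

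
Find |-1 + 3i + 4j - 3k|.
√35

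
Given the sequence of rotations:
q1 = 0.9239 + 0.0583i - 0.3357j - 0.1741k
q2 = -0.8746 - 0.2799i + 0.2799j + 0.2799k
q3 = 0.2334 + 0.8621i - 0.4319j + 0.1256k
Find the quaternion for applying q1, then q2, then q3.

q2 · q1 = -0.649 - 0.2644i + 0.5198j + 0.4885k
q3 · q2 · q1 = 0.2396 - 0.8975i - 0.0527j + 0.3664k
0.2396 - 0.8975i - 0.0527j + 0.3664k


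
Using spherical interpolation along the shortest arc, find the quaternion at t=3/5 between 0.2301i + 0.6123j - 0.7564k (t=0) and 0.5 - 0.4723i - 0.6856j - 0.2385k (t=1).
-0.3553 + 0.4503i + 0.7924j - 0.2075k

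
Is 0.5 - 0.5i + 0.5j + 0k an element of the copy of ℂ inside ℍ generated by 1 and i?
No. The quaternion 0.5 - 0.5i + 0.5j has j-coefficient y = 0.5 and k-coefficient z = 0, not both zero, so it does not lie in the complex subalgebra spanned by 1 and i.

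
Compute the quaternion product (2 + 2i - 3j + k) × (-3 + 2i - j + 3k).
-16 - 10i + 3j + 7k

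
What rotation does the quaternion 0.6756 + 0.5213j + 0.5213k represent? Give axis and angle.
axis = (0, √2/2, √2/2), θ = 95°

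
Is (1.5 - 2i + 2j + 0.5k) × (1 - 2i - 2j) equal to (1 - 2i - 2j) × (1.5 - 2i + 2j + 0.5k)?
No: pq = 1.5 - 4i - 2j + 8.5k ≠ 1.5 - 6i - 7.5k = qp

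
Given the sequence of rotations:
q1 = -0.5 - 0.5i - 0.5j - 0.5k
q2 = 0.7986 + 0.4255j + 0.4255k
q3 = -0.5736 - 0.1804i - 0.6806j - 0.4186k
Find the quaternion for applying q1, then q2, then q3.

q2 · q1 = 0.0262 - 0.3993i - 0.8248j - 0.3993k
q3 · q2 · q1 = -0.8156 + 0.1508i + 0.5504j + 0.0951k
-0.8156 + 0.1508i + 0.5504j + 0.0951k


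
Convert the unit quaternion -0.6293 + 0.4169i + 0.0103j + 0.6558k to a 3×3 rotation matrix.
[[0.1396, 0.834, 0.5338], [-0.8168, -0.2078, 0.5382], [0.5598, -0.5112, 0.6522]]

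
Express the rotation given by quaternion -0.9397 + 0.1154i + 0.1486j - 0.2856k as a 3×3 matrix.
[[0.7927, -0.5025, -0.3452], [0.5711, 0.8102, 0.132], [0.2134, -0.3018, 0.9292]]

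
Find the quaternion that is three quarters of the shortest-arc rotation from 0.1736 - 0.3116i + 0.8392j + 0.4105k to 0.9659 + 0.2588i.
0.9328 + 0.1196i + 0.3053j + 0.1494k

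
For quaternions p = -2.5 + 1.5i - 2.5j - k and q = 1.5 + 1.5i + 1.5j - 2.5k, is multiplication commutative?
No: pq = -4.75 + 6.25i - 5.25j + 10.75k ≠ -4.75 - 9.25i - 9.75j - 1.25k = qp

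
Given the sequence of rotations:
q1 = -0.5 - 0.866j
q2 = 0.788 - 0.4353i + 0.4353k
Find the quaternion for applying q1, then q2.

q2 · q1 = -0.394 + 0.5946i - 0.6824j + 0.1593k
-0.394 + 0.5946i - 0.6824j + 0.1593k


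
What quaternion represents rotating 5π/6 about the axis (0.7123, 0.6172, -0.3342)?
0.2588 + 0.688i + 0.5962j - 0.3228k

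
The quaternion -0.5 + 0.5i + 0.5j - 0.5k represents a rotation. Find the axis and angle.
axis = (√3/3, √3/3, -√3/3), θ = 4π/3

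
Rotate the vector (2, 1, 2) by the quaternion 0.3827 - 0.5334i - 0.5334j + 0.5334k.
(-2.07, 1.495, -1.575)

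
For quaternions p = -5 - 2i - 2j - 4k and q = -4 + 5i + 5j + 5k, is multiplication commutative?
No: pq = 60 - 7i - 27j - 9k ≠ 60 - 27i - 7j - 9k = qp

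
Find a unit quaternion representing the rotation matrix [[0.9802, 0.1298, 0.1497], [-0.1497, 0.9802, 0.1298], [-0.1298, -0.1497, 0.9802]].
0.9925 - 0.0704i + 0.0704j - 0.0704k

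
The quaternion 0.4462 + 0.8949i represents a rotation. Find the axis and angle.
axis = (1, 0, 0), θ = 127°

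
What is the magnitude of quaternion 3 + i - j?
√11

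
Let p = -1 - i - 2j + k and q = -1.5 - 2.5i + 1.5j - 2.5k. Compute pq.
4.5 + 7.5i - 3.5j - 5.5k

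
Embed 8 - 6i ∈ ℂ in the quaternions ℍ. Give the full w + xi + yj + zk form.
8 - 6i + 0j + 0k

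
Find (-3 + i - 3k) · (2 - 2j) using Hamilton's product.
-6 - 4i + 6j - 8k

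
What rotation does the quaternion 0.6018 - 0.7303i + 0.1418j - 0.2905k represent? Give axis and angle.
axis = (-0.9144, 0.1776, -0.3637), θ = 106°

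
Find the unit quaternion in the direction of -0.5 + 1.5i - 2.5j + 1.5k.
-0.1508 + 0.4523i - 0.7538j + 0.4523k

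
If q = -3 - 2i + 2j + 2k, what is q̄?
-3 + 2i - 2j - 2k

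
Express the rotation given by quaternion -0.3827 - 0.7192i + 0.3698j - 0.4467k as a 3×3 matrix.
[[0.3274, -0.8738, 0.3595], [-0.19, -0.4336, -0.8809], [0.9256, 0.2201, -0.308]]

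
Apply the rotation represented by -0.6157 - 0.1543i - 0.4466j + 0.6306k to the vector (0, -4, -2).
(-4.368, 0.878, 0.386)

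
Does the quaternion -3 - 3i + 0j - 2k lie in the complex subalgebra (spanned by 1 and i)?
No. The quaternion -3 - 3i - 2k has j-coefficient y = 0 and k-coefficient z = -2, not both zero, so it does not lie in the complex subalgebra spanned by 1 and i.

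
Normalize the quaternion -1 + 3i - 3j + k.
-0.2236 + 0.6708i - 0.6708j + 0.2236k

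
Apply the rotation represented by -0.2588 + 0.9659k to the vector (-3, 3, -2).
(4.098, -1.098, -2)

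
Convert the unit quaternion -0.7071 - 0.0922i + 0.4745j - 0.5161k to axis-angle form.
axis = (-0.1304, 0.671, -0.7299), θ = 3π/2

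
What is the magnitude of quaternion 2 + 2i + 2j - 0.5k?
3.5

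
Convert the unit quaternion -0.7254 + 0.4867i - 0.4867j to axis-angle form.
axis = (√2/2, -√2/2, 0), θ = 273°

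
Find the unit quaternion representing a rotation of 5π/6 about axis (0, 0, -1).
0.2588 - 0.9659k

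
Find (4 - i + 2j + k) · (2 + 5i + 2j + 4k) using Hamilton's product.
5 + 24i + 21j + 6k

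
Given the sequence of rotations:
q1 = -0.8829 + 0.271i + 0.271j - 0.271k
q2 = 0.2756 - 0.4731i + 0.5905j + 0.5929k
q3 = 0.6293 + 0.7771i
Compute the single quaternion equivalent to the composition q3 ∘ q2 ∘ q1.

q2 · q1 = -0.1145 + 0.1717i - 0.4142j - 0.8864k
q3 · q2 · q1 = -0.2055 + 0.0191i + 0.4282j - 0.8797k
-0.2055 + 0.0191i + 0.4282j - 0.8797k


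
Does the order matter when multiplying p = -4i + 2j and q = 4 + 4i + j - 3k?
Yes: pq = 14 - 22i - 4j - 12k ≠ 14 - 10i + 20j + 12k = qp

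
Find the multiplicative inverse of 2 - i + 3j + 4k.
0.0667 + 0.0333i - 0.1j - 0.1333k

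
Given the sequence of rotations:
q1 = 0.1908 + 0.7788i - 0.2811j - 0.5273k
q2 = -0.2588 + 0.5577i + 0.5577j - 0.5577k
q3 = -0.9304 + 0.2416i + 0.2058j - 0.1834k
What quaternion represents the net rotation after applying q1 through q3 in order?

q2 · q1 = -0.621 - 0.546i + 0.0389j - 0.5611k
q3 · q2 · q1 = 0.5988 + 0.2496i + 0.0717j + 0.7577k
0.5988 + 0.2496i + 0.0717j + 0.7577k


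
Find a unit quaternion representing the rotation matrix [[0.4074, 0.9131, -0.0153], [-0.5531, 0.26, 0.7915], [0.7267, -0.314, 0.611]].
0.7547 - 0.3662i - 0.2458j - 0.4857k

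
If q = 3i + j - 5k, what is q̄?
-3i - j + 5k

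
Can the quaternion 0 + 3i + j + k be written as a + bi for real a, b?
No. The quaternion 3i + j + k has j-coefficient y = 1 and k-coefficient z = 1, not both zero, so it does not lie in the complex subalgebra spanned by 1 and i.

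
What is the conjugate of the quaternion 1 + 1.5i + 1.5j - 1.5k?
1 - 1.5i - 1.5j + 1.5k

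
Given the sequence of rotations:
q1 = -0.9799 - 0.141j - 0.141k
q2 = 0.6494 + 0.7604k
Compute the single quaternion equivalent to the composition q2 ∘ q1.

q2 · q1 = -0.5291 + 0.1072i - 0.0916j - 0.8367k
-0.5291 + 0.1072i - 0.0916j - 0.8367k


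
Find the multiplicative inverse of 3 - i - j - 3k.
0.15 + 0.05i + 0.05j + 0.15k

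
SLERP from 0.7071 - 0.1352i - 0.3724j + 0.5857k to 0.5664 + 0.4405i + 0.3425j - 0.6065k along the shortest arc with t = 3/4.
-0.2526 - 0.4384i - 0.4352j + 0.7447k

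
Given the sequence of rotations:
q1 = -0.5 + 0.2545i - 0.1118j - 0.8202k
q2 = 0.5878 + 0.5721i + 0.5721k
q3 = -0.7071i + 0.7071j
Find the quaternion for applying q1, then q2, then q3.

q2 · q1 = 0.0297 - 0.0725i + 0.5491j - 0.8321k
q3 · q2 · q1 = -0.4395 - 0.6094i - 0.5674j - 0.337k
-0.4395 - 0.6094i - 0.5674j - 0.337k


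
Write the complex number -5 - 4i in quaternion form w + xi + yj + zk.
-5 - 4i + 0j + 0k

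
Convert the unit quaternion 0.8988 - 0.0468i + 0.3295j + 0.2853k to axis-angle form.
axis = (-0.1068, 0.7517, 0.6508), θ = 52°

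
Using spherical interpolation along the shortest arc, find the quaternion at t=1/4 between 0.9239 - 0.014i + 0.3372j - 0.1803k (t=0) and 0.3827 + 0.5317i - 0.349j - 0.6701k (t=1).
0.9008 + 0.1578i + 0.1729j - 0.3657k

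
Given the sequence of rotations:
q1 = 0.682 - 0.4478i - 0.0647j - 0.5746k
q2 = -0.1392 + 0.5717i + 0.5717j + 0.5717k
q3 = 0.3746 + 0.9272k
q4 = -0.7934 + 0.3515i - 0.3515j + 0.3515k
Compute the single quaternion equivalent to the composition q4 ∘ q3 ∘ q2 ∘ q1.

q2 · q1 = 0.5266 + 0.1607i + 0.4714j + 0.6889k
q3 · q2 · q1 = -0.4415 - 0.3769i + 0.3256j + 0.7463k
q4 · q3 · q2 · q1 = 0.3349 - 0.2329i - 0.4979j - 0.7653k
0.3349 - 0.2329i - 0.4979j - 0.7653k


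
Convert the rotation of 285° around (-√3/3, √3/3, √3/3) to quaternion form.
-0.7934 - 0.3515i + 0.3515j + 0.3515k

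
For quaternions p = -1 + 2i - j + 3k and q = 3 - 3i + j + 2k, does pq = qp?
No: pq = -2 + 4i - 17j + 6k ≠ -2 + 14i + 9j + 8k = qp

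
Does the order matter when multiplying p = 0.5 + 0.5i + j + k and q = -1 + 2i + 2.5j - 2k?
Yes: pq = -2 - 4i + 3.25j - 2.75k ≠ -2 + 5i - 2.75j - 1.25k = qp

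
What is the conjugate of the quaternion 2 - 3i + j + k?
2 + 3i - j - k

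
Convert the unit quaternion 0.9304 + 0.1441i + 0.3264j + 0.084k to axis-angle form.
axis = (0.3931, 0.8905, 0.2292), θ = 43°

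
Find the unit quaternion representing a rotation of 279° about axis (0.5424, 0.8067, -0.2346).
-0.7604 + 0.3523i + 0.5239j - 0.1524k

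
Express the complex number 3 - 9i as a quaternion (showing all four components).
3 - 9i + 0j + 0k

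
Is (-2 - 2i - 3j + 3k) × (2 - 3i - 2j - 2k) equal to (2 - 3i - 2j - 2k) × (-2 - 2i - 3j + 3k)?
No: pq = -10 + 14i - 15j + 5k ≠ -10 - 10i + 11j + 15k = qp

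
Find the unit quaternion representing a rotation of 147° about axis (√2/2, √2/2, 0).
0.284 + 0.678i + 0.678j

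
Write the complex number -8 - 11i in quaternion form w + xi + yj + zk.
-8 - 11i + 0j + 0k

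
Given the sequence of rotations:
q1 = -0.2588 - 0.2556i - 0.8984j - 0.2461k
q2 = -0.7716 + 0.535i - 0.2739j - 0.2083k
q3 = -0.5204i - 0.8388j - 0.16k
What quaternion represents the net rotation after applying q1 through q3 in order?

q2 · q1 = 0.0391 - 0.061i + 0.949j - 0.3069k
q3 · q2 · q1 = 0.7152 + 0.3889i - 0.1827j - 0.5513k
0.7152 + 0.3889i - 0.1827j - 0.5513k


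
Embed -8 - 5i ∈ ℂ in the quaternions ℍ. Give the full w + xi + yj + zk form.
-8 - 5i + 0j + 0k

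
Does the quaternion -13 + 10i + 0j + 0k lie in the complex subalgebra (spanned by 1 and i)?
Yes. The quaternion -13 + 10i has j- and k-coefficients y = z = 0, so it lies in the complex subalgebra spanned by 1 and i.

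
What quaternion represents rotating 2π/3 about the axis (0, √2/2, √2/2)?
0.5 + 0.6124j + 0.6124k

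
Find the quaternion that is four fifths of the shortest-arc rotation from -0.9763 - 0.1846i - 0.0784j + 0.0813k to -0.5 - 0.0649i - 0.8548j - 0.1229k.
-0.654 - 0.0985i - 0.7451j - 0.0854k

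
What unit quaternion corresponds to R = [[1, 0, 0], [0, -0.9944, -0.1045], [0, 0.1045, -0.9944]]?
0.0523 + 0.9986i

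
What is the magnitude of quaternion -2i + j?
√5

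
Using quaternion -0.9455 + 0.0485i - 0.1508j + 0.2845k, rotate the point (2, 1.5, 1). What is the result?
(2.683, 0.151, 0.168)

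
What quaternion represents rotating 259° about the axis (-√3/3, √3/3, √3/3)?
-0.6361 - 0.4455i + 0.4455j + 0.4455k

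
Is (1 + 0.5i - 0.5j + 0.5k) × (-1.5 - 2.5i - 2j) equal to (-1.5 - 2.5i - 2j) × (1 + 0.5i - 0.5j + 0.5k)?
No: pq = -1.25 - 2.25i - 2.5j - 3k ≠ -1.25 - 4.25i + 1.5k = qp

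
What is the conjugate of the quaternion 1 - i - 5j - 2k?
1 + i + 5j + 2k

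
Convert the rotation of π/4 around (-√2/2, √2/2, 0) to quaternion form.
0.9239 - 0.2706i + 0.2706j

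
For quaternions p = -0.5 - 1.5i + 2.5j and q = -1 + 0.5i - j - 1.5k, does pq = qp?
No: pq = 3.75 - 2.5i - 4.25j + k ≠ 3.75 + 5i + 0.25j + 0.5k = qp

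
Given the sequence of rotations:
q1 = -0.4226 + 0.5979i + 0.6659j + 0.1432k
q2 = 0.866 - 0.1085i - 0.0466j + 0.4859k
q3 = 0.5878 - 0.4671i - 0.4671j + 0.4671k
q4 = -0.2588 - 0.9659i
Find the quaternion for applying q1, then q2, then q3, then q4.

q2 · q1 = -0.3396 + 0.2334i + 0.9024j - 0.1257k
q3 · q2 · q1 = 0.3896 - 0.067i + 0.7394j - 0.545k
q4 · q3 · q2 · q1 = -0.1655 - 0.359i - 0.7178j - 0.5731k
-0.1655 - 0.359i - 0.7178j - 0.5731k


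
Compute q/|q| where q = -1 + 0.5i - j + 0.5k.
-0.6325 + 0.3162i - 0.6325j + 0.3162k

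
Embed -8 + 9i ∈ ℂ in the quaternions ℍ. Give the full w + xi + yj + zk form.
-8 + 9i + 0j + 0k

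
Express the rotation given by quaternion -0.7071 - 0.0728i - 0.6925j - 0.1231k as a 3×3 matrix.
[[0.0106, -0.0733, 0.9973], [0.2749, 0.9591, 0.0675], [-0.9614, 0.2734, 0.0303]]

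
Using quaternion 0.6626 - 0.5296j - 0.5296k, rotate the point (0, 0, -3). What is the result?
(2.105, -1.683, -1.317)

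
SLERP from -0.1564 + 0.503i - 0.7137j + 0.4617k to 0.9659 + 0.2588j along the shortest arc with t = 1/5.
-0.3875 + 0.4443i - 0.6972j + 0.4078k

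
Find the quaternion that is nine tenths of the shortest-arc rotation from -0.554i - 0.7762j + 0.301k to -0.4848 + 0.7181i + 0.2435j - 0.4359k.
0.4449 - 0.7202i - 0.3092j + 0.4333k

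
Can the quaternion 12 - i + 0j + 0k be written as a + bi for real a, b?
Yes. The quaternion 12 - i has j- and k-coefficients y = z = 0, so it lies in the complex subalgebra spanned by 1 and i.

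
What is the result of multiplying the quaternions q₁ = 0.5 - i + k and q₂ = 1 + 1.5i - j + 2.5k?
-0.5 + 0.75i + 3.5j + 3.25k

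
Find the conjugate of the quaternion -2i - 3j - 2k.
2i + 3j + 2k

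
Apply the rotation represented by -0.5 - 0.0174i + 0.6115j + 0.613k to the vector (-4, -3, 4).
(-2.309, 4.723, -3.656)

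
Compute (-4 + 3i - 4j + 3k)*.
-4 - 3i + 4j - 3k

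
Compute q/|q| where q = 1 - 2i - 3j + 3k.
0.2085 - 0.417i - 0.6255j + 0.6255k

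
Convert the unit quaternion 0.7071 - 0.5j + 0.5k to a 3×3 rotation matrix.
[[0, -0.7071, -0.7071], [0.7071, 0.5, -0.5], [0.7071, -0.5, 0.5]]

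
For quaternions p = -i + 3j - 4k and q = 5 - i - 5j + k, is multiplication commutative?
No: pq = 18 - 22i + 20j - 12k ≠ 18 + 12i + 10j - 28k = qp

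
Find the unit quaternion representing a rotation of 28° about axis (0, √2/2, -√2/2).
0.9703 + 0.1711j - 0.1711k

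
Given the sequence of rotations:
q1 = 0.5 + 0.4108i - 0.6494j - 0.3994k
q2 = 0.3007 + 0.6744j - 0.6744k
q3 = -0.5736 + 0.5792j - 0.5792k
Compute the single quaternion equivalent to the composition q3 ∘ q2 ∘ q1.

q2 · q1 = 0.319 - 0.5838i - 0.1351j - 0.7343k
q3 · q2 · q1 = -0.53 - 0.1687i + 0.6004j + 0.5746k
-0.53 - 0.1687i + 0.6004j + 0.5746k


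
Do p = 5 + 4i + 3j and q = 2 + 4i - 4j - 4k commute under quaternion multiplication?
No: pq = 6 + 16i + 2j - 48k ≠ 6 + 40i - 30j + 8k = qp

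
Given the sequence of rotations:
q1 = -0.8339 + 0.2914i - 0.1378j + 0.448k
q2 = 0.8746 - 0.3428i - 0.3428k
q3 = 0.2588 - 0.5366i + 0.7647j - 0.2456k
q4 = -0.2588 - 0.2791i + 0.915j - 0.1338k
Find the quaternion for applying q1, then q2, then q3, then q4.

q2 · q1 = -0.4759 + 0.4935i - 0.0668j + 0.7249k
q3 · q2 · q1 = 0.3708 + 0.921i - 0.1134j - 0.037k
q4 · q3 · q2 · q1 = 0.2599 - 0.3909i + 0.2351j - 0.8511k
0.2599 - 0.3909i + 0.2351j - 0.8511k


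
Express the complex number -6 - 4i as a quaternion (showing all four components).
-6 - 4i + 0j + 0k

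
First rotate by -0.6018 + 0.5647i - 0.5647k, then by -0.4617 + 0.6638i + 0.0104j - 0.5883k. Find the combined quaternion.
-0.4292 - 0.6661i + 0.0364j + 0.6089k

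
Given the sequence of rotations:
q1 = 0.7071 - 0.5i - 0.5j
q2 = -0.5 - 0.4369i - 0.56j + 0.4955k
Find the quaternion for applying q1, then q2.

q2 · q1 = -0.852 + 0.1888i - 0.3937j + 0.2888k
-0.852 + 0.1888i - 0.3937j + 0.2888k


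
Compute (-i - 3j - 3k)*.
i + 3j + 3k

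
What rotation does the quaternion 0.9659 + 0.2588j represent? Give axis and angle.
axis = (0, 1, 0), θ = π/6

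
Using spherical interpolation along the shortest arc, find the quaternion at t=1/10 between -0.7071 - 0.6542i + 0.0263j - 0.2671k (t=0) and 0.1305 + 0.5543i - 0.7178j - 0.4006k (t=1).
-0.6855 - 0.6898i + 0.1169j - 0.2013k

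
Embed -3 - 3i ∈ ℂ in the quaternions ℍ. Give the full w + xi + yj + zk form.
-3 - 3i + 0j + 0k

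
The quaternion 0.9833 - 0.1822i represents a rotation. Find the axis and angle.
axis = (-1, 0, 0), θ = 21°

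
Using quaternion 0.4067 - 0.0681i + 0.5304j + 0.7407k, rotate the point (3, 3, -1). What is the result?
(-4.334, 0.43, 0.166)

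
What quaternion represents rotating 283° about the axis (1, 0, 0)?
-0.7826 + 0.6225i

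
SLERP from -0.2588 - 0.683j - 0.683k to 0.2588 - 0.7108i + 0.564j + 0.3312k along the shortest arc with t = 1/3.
-0.2798 + 0.2628i - 0.6945j - 0.6085k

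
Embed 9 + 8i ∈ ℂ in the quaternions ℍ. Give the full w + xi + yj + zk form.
9 + 8i + 0j + 0k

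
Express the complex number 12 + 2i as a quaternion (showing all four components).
12 + 2i + 0j + 0k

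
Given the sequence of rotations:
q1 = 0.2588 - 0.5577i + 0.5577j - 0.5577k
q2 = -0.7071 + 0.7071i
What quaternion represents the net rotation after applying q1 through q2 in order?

q2 · q1 = 0.2114 + 0.5773i + 0.7887k
0.2114 + 0.5773i + 0.7887k


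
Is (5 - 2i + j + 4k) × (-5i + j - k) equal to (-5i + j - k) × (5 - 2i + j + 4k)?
No: pq = -7 - 30i - 17j - 2k ≠ -7 - 20i + 27j - 8k = qp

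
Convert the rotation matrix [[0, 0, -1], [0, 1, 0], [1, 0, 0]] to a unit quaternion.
0.7071 - 0.7071j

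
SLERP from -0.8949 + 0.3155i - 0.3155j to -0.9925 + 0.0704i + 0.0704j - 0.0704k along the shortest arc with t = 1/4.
-0.9398 + 0.2589i - 0.2224j - 0.0182k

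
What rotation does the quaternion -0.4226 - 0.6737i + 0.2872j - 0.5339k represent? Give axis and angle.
axis = (-0.7433, 0.3169, -0.5891), θ = 230°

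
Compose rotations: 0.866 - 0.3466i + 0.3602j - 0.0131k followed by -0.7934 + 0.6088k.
-0.6791 + 0.0557i - 0.4968j + 0.5376k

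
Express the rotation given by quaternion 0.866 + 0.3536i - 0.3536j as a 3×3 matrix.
[[0.7499, -0.2501, -0.6124], [-0.2501, 0.7499, -0.6124], [0.6124, 0.6124, 0.4999]]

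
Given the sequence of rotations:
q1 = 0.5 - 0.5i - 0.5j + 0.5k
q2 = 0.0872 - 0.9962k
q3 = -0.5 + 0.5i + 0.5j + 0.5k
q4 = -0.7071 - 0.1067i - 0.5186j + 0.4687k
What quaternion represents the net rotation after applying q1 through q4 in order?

q2 · q1 = 0.5417 - 0.5417i + 0.4545j - 0.4545k
q3 · q2 · q1 = 0.0872i + 0.9962k
q4 · q3 · q2 · q1 = -0.4576 - 0.5783i + 0.1472j - 0.6592k
-0.4576 - 0.5783i + 0.1472j - 0.6592k


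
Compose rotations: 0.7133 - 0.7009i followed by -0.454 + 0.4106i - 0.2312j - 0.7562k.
-0.036 + 0.6111i + 0.3651j - 0.7014k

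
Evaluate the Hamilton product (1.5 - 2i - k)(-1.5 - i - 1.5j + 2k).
-2.25 + 2.75j + 7.5k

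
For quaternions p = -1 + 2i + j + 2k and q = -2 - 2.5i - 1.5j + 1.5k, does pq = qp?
No: pq = 5.5 + 3i - 8.5j - 6k ≠ 5.5 - 6i + 7.5j - 5k = qp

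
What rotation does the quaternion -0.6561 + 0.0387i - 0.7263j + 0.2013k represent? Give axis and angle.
axis = (0.0513, -0.9624, 0.2667), θ = 262°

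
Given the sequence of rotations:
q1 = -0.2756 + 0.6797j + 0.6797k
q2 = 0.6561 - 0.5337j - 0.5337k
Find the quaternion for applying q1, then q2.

q2 · q1 = 0.5447 + 0.593j + 0.593k
0.5447 + 0.593j + 0.593k


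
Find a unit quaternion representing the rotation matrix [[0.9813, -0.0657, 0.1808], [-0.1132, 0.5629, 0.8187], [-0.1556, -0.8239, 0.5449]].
0.8788 - 0.4673i + 0.0957j - 0.0135k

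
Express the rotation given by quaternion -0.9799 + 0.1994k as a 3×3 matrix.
[[0.9205, 0.3908, 0], [-0.3908, 0.9205, 0], [0, 0, 1]]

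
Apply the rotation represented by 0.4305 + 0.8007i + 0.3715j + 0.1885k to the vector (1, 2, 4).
(4.005, -2.147, -0.592)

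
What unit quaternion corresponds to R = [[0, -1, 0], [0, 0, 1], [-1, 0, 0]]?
0.5 - 0.5i + 0.5j + 0.5k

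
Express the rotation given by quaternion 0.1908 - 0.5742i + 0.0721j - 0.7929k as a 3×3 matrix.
[[-0.2678, 0.2198, 0.9381], [-0.3854, -0.9168, 0.1048], [0.8831, -0.3335, 0.3302]]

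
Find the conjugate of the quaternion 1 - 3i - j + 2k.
1 + 3i + j - 2k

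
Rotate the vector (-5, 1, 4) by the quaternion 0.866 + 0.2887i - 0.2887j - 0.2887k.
(-5.667, 2.667, 1.666)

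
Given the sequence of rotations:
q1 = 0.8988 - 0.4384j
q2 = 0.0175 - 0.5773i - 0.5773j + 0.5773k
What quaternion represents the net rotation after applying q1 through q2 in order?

q2 · q1 = -0.2374 - 0.2658i - 0.5265j + 0.772k
-0.2374 - 0.2658i - 0.5265j + 0.772k


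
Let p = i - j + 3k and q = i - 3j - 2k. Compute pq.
2 + 11i + 5j - 2k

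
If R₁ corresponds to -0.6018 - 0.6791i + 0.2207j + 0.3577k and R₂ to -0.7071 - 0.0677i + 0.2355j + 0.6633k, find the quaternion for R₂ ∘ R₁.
0.0903 + 0.4588i - 0.724j - 0.5071k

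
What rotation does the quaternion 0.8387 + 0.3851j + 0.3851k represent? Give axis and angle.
axis = (0, √2/2, √2/2), θ = 66°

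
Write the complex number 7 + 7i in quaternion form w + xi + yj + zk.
7 + 7i + 0j + 0k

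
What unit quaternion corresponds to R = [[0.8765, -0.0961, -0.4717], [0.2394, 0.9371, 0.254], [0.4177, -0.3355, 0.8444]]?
0.9563 - 0.1541i - 0.2325j + 0.0877k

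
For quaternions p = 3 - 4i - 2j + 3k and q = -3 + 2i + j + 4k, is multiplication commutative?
No: pq = -11 + 7i + 31j + 3k ≠ -11 + 29i - 13j + 3k = qp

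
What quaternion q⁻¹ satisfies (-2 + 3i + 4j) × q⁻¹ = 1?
-0.069 - 0.1034i - 0.1379j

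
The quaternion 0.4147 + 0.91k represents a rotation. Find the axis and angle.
axis = (0, 0, 1), θ = 131°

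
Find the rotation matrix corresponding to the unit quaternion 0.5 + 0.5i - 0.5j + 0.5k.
[[0, -1, 0], [0, 0, -1], [1, 0, 0]]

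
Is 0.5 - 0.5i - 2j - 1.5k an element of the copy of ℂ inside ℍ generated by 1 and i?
No. The quaternion 0.5 - 0.5i - 2j - 1.5k has j-coefficient y = -2 and k-coefficient z = -1.5, not both zero, so it does not lie in the complex subalgebra spanned by 1 and i.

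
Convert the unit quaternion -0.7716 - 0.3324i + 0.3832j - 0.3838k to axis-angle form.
axis = (-0.5226, 0.6024, -0.6034), θ = 281°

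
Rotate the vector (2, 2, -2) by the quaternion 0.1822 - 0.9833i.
(2, -2.584, 1.151)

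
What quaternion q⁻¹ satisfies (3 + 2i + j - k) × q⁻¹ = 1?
0.2 - 0.1333i - 0.0667j + 0.0667k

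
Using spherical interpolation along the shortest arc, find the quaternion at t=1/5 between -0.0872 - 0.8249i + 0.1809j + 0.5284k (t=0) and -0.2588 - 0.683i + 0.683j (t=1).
-0.1297 - 0.8364i + 0.3013j + 0.4391k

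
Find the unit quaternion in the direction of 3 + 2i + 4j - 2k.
0.5222 + 0.3482i + 0.6963j - 0.3482k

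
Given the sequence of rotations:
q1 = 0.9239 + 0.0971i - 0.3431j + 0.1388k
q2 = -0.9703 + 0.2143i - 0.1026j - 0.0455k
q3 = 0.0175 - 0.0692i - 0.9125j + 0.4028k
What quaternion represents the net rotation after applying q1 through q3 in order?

q2 · q1 = -0.9462 + 0.0739i + 0.204j - 0.2403k
q3 · q2 · q1 = 0.2715 + 0.2039i + 0.8801j - 0.332k
0.2715 + 0.2039i + 0.8801j - 0.332k


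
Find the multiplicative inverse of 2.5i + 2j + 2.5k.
-0.1515i - 0.1212j - 0.1515k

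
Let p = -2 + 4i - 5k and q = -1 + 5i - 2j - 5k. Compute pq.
-43 - 24i - j + 7k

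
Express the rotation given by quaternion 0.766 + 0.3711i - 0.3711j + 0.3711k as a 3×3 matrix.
[[0.4491, -0.844, -0.2931], [0.2931, 0.4491, -0.844], [0.844, 0.2931, 0.4491]]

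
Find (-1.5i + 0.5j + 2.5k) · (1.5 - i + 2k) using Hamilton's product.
-6.5 - 1.25i + 1.25j + 4.25k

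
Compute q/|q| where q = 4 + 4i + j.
0.6963 + 0.6963i + 0.1741j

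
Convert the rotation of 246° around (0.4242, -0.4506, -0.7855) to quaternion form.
-0.5446 + 0.3558i - 0.3779j - 0.6588k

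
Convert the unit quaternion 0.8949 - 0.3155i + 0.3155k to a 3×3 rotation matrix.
[[0.8009, -0.5647, -0.1991], [0.5647, 0.6018, 0.5647], [-0.1991, -0.5647, 0.8009]]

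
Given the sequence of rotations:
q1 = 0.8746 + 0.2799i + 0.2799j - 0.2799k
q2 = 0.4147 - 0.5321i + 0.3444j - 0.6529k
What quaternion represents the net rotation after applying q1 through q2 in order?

q2 · q1 = 0.2325 - 0.263i + 0.0856j - 0.9324k
0.2325 - 0.263i + 0.0856j - 0.9324k


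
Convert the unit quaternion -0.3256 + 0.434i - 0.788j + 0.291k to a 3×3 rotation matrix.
[[-0.4113, -0.4945, 0.7657], [-0.8735, 0.4539, -0.176], [-0.2606, -0.7412, -0.6186]]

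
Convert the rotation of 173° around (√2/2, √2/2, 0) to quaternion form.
0.061 + 0.7058i + 0.7058j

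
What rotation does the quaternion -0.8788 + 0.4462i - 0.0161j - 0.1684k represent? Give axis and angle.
axis = (0.9351, -0.0337, -0.3529), θ = 303°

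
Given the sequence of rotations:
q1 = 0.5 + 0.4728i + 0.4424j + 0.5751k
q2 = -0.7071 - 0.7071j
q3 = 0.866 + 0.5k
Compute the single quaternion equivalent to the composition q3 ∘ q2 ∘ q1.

q2 · q1 = -0.0407 - 0.741i - 0.6664j - 0.0723k
q3 · q2 · q1 = 0.0009 - 0.3085i - 0.9476j - 0.083k
0.0009 - 0.3085i - 0.9476j - 0.083k


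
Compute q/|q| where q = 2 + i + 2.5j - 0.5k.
0.5898 + 0.2949i + 0.7372j - 0.1474k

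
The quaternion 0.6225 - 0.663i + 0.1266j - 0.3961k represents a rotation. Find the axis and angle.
axis = (-0.8472, 0.1618, -0.5061), θ = 103°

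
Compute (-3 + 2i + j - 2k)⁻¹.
-0.1667 - 0.1111i - 0.0556j + 0.1111k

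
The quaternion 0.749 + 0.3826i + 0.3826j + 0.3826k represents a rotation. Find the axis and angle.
axis = (√3/3, √3/3, √3/3), θ = 83°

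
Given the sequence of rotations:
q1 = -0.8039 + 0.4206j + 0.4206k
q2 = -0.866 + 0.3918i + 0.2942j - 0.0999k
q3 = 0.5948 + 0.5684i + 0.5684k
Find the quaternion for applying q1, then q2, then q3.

q2 · q1 = 0.6145 - 0.1492i - 0.7655j - 0.1191k
q3 · q2 · q1 = 0.518 + 0.6956i - 0.4724j - 0.1567k
0.518 + 0.6956i - 0.4724j - 0.1567k


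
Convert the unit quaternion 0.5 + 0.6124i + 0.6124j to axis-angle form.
axis = (√2/2, √2/2, 0), θ = 2π/3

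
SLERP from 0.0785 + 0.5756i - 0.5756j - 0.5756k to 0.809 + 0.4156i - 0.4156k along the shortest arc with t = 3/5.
0.5789 + 0.545i - 0.2662j - 0.545k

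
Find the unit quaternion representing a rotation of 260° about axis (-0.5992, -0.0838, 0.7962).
-0.6428 - 0.459i - 0.0642j + 0.6099k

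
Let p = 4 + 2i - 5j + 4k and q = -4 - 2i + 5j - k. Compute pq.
17 - 31i + 34j - 20k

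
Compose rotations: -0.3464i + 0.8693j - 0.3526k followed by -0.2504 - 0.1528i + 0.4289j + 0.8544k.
-0.1245 - 0.8072i - 0.5675j + 0.104k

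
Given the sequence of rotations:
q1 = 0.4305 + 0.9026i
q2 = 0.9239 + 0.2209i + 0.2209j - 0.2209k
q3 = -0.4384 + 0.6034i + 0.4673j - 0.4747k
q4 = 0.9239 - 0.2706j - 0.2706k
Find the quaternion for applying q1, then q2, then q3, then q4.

q2 · q1 = 0.1984 + 0.929i - 0.1043j - 0.2945k
q3 · q2 · q1 = -0.7386 - 0.4747i - 0.1249j - 0.4621k
q4 · q3 · q2 · q1 = -0.8412 - 0.3473i + 0.2129j - 0.3555k
-0.8412 - 0.3473i + 0.2129j - 0.3555k


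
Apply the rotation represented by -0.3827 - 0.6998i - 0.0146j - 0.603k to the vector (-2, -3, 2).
(2.489, 0.12, -3.285)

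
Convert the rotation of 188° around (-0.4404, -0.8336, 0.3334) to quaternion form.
-0.0698 - 0.4393i - 0.8316j + 0.3326k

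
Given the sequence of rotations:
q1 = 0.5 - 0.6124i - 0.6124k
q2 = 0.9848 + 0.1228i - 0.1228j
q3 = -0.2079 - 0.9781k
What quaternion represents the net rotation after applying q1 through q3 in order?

q2 · q1 = 0.5676 - 0.4665i + 0.0138j - 0.6783k
q3 · q2 · q1 = -0.7814 + 0.1105i + 0.4534j - 0.4142k
-0.7814 + 0.1105i + 0.4534j - 0.4142k


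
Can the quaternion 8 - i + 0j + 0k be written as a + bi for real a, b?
Yes. The quaternion 8 - i has j- and k-coefficients y = z = 0, so it lies in the complex subalgebra spanned by 1 and i.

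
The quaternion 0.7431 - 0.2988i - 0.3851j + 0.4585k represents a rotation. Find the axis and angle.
axis = (-0.4465, -0.5755, 0.6852), θ = 84°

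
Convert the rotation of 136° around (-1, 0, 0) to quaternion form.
0.3746 - 0.9272i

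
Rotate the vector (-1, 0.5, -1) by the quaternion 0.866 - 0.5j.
(0.366, 0.5, -1.366)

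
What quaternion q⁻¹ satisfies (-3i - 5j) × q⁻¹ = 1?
0.0882i + 0.1471j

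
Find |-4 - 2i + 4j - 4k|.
√52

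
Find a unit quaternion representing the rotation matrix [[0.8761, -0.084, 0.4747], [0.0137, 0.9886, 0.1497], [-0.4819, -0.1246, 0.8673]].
0.9659 - 0.071i + 0.2476j + 0.0253k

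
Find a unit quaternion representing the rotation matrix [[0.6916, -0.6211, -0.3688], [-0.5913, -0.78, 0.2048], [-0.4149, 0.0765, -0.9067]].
-0.0349 + 0.919i - 0.3298j - 0.2132k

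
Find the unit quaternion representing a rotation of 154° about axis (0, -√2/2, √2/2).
0.225 - 0.689j + 0.689k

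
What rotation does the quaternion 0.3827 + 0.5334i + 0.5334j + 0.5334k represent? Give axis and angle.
axis = (√3/3, √3/3, √3/3), θ = 3π/4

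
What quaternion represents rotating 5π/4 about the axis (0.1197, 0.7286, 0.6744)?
-0.3827 + 0.1106i + 0.6731j + 0.6231k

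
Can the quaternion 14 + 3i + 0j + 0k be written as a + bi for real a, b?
Yes. The quaternion 14 + 3i has j- and k-coefficients y = z = 0, so it lies in the complex subalgebra spanned by 1 and i.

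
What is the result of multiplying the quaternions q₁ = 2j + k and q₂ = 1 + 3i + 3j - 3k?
-3 - 9i + 5j - 5k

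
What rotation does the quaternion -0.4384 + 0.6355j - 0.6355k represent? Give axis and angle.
axis = (0, √2/2, -√2/2), θ = 232°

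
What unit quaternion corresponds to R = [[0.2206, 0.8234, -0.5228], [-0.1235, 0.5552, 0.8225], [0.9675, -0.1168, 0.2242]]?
0.7071 - 0.3321i - 0.5269j - 0.3348k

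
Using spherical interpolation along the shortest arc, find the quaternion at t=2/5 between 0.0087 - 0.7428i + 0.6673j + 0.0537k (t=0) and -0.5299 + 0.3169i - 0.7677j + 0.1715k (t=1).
0.2344 - 0.6096i + 0.7562j - 0.0399k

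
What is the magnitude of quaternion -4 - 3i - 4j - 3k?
√50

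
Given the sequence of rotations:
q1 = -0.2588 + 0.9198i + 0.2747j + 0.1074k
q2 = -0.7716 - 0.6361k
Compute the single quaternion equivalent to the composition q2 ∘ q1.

q2 · q1 = 0.268 - 0.535i - 0.797j + 0.0818k
0.268 - 0.535i - 0.797j + 0.0818k


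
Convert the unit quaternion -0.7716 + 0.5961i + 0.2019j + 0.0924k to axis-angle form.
axis = (0.9371, 0.3174, 0.1453), θ = 281°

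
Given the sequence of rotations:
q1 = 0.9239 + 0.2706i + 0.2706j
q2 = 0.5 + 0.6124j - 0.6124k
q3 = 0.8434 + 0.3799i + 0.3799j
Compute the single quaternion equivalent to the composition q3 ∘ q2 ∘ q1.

q2 · q1 = 0.2962 + 0.301i + 0.5354j - 0.7315k
q3 · q2 · q1 = -0.0679 + 0.0885i + 0.842j - 0.5279k
-0.0679 + 0.0885i + 0.842j - 0.5279k
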